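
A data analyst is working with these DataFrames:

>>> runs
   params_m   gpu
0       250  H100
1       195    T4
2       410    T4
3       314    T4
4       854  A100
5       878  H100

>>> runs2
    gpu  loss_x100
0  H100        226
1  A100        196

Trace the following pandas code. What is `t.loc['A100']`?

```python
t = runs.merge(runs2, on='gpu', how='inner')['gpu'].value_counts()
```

1

merge on 'gpu' (how='inner') → 3 rows:
   params_m   gpu  loss_x100
0       250  H100        226
1       854  A100        196
2       878  H100        226
value_counts of gpu:
gpu
H100    2
A100    1
Name: count, dtype: int64
Reading off the value at index 'A100', we get 1.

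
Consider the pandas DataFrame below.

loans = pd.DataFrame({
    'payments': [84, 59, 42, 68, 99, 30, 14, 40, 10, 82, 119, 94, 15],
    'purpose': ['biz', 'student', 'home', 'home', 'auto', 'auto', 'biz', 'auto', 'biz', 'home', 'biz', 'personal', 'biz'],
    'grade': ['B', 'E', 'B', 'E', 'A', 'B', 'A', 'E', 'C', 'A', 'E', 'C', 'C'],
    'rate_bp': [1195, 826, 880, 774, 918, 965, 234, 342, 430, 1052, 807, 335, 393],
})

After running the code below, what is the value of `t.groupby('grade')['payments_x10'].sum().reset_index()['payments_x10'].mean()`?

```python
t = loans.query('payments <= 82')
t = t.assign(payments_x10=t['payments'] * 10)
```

900.0

filter rows where payments <= 82:
    payments  purpose grade  rate_bp
1         59  student     E      826
2         42     home     B      880
3         68     home     E      774
5         30     auto     B      965
6         14      biz     A      234
7         40     auto     E      342
8         10      biz     C      430
9         82     home     A     1052
12        15      biz     C      393
add column payments_x10 = t['payments'] * 10:
    payments  purpose grade  rate_bp  payments_x10
1         59  student     E      826           590
2         42     home     B      880           420
3         68     home     E      774           680
5         30     auto     B      965           300
6         14      biz     A      234           140
7         40     auto     E      342           400
8         10      biz     C      430           100
9         82     home     A     1052           820
12        15      biz     C      393           150
group by grade, sum of payments_x10:
grade
A     960
B     720
C     250
E    1670
Name: payments_x10, dtype: int64
reset_index():
  grade  payments_x10
0     A           960
1     B           720
2     C           250
3     E          1670
Then the mean of column 'payments_x10': 900.0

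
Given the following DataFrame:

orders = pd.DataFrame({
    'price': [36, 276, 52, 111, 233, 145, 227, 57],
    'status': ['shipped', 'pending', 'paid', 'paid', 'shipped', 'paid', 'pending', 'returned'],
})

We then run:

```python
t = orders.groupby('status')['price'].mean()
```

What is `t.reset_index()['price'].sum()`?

545.666666667

group by status, mean of price:
status
paid        102.666667
pending     251.500000
returned     57.000000
shipped     134.500000
Name: price, dtype: float64
reset_index():
     status       price
0      paid  102.666667
1   pending  251.500000
2  returned   57.000000
3   shipped  134.500000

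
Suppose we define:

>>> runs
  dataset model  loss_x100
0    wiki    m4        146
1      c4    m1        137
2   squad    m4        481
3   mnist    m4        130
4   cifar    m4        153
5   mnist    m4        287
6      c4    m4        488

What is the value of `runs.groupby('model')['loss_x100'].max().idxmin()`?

group by model, max of loss_x100:
model
m1    137
m4    488
Name: loss_x100, dtype: int64
Taking the label with the smallest value gives m1.

m1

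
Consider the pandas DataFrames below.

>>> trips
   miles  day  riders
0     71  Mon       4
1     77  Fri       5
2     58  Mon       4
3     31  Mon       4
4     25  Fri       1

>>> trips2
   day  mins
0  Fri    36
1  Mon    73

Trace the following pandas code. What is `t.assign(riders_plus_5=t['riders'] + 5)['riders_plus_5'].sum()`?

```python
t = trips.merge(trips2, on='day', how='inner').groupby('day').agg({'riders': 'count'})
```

merge on 'day' (how='inner') → 5 rows:
   miles  day  riders  mins
0     71  Mon       4    73
1     77  Fri       5    36
2     58  Mon       4    73
3     31  Mon       4    73
4     25  Fri       1    36
group by day, count of riders:
     riders
day        
Fri       2
Mon       3
add column riders_plus_5 = t['riders'] + 5:
     riders  riders_plus_5
day                       
Fri       2              7
Mon       3              8
So sum() = 15.

15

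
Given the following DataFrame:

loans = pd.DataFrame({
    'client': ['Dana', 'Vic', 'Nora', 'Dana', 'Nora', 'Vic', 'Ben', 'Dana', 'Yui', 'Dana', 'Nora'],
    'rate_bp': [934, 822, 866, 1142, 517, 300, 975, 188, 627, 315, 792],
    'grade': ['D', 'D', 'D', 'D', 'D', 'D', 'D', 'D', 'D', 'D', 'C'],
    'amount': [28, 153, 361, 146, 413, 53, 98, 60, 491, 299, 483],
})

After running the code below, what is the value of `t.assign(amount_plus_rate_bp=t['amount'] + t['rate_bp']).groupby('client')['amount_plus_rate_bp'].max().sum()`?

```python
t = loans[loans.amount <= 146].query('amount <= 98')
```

2388

filter rows where amount <= 146:
  client  rate_bp grade  amount
0   Dana      934     D      28
3   Dana     1142     D     146
5    Vic      300     D      53
6    Ben      975     D      98
7   Dana      188     D      60
filter rows where amount <= 98:
  client  rate_bp grade  amount
0   Dana      934     D      28
5    Vic      300     D      53
6    Ben      975     D      98
7   Dana      188     D      60
add column amount_plus_rate_bp = t['amount'] + t['rate_bp']:
  client  rate_bp grade  amount  amount_plus_rate_bp
0   Dana      934     D      28                  962
5    Vic      300     D      53                  353
6    Ben      975     D      98                 1073
7   Dana      188     D      60                  248
group by client, max of amount_plus_rate_bp:
client
Ben     1073
Dana     962
Vic      353
Name: amount_plus_rate_bp, dtype: int64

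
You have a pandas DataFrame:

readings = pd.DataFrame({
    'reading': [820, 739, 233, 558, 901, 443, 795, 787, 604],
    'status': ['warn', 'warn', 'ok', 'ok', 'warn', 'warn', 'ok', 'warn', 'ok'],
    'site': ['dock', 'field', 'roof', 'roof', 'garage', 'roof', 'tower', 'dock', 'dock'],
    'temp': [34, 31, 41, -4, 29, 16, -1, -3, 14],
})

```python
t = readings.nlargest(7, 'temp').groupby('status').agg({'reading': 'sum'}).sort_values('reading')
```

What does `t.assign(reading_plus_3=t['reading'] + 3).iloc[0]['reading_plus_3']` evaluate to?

1635

take 7 rows with largest temp:
   reading status    site  temp
2      233     ok    roof    41
0      820   warn    dock    34
1      739   warn   field    31
4      901   warn  garage    29
5      443   warn    roof    16
8      604     ok    dock    14
6      795     ok   tower    -1
group by status, sum of reading:
        reading
status         
ok         1632
warn       2903
sort by reading:
        reading
status         
ok         1632
warn       2903
add column reading_plus_3 = t['reading'] + 3:
        reading  reading_plus_3
status                         
ok         1632            1635
warn       2903            2906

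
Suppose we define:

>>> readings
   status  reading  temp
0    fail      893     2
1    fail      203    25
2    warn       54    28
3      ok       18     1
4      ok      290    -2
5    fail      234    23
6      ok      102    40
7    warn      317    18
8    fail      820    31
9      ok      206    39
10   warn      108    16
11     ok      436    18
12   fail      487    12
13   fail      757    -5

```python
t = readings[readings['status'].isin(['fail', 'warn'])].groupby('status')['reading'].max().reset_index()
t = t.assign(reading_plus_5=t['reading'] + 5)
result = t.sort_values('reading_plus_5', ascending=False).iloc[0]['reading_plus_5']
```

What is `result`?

filter rows where status in ['fail', 'warn']:
   status  reading  temp
0    fail      893     2
1    fail      203    25
2    warn       54    28
5    fail      234    23
7    warn      317    18
8    fail      820    31
10   warn      108    16
12   fail      487    12
13   fail      757    -5
group by status, max of reading:
status
fail    893
warn    317
Name: reading, dtype: int64
reset_index():
  status  reading
0   fail      893
1   warn      317
add column reading_plus_5 = t['reading'] + 5:
  status  reading  reading_plus_5
0   fail      893             898
1   warn      317             322
sort by reading_plus_5 descending:
  status  reading  reading_plus_5
0   fail      893             898
1   warn      317             322
The value at position 0, column 'reading_plus_5' is 898.

898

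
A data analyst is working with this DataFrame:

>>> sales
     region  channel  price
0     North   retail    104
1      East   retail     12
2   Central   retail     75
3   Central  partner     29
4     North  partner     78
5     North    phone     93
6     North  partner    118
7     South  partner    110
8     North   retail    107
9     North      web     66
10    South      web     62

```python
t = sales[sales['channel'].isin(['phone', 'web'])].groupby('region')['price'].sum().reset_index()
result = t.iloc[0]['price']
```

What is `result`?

filter rows where channel in ['phone', 'web']:
   region channel  price
5   North   phone     93
9   North     web     66
10  South     web     62
group by region, sum of price:
region
North    159
South     62
Name: price, dtype: int64
reset_index():
  region  price
0  North    159
1  South     62

159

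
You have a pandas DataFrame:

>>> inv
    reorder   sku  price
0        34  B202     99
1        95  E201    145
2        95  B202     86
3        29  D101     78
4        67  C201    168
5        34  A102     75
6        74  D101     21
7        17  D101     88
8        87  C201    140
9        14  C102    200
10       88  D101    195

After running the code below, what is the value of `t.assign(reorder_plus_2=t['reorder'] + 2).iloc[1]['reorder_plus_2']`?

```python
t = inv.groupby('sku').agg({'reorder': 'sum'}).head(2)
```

131

group by sku, sum of reorder:
      reorder
sku          
A102       34
B202      129
C102       14
C201      154
D101      208
E201       95
take first 2 rows:
      reorder
sku          
A102       34
B202      129
add column reorder_plus_2 = t['reorder'] + 2:
      reorder  reorder_plus_2
sku                          
A102       34              36
B202      129             131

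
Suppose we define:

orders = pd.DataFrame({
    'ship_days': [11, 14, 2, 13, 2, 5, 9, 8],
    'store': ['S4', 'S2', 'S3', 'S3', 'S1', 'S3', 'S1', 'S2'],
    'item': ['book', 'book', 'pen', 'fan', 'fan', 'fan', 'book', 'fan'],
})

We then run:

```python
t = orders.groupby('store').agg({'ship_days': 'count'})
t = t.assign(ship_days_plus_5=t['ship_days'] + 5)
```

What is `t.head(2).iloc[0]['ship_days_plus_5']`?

7

group by store, count of ship_days:
       ship_days
store           
S1             2
S2             2
S3             3
S4             1
add column ship_days_plus_5 = t['ship_days'] + 5:
       ship_days  ship_days_plus_5
store                             
S1             2                 7
S2             2                 7
S3             3                 8
S4             1                 6
take first 2 rows:
       ship_days  ship_days_plus_5
store                             
S1             2                 7
S2             2                 7
Finally, value at position 0, column 'ship_days_plus_5' = 7.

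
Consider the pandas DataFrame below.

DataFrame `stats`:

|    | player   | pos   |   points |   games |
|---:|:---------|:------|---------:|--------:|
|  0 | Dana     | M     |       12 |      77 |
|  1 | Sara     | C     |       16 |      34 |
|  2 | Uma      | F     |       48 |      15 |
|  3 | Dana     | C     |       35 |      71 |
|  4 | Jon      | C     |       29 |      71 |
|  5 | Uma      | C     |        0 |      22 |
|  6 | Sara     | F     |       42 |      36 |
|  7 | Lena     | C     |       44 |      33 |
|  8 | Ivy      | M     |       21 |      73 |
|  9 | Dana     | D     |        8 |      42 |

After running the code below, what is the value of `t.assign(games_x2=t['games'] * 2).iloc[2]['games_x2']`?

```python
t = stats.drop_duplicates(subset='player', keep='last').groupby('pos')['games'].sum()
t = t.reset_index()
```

72

drop duplicate player (keep=last):
  player pos  points  games
4    Jon   C      29     71
5    Uma   C       0     22
6   Sara   F      42     36
7   Lena   C      44     33
8    Ivy   M      21     73
9   Dana   D       8     42
group by pos, sum of games:
pos
C    126
D     42
F     36
M     73
Name: games, dtype: int64
reset_index():
  pos  games
0   C    126
1   D     42
2   F     36
3   M     73
add column games_x2 = t['games'] * 2:
  pos  games  games_x2
0   C    126       252
1   D     42        84
2   F     36        72
3   M     73       146
value at position 2, column 'games_x2' → 72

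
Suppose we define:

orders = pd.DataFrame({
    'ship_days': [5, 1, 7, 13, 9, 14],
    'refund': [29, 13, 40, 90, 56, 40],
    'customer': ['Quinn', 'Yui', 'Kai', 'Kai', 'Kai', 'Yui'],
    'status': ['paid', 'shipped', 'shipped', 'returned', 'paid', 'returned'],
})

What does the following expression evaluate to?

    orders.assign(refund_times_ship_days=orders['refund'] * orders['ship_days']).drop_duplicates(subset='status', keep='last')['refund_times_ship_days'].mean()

add column refund_times_ship_days = orders['refund'] * orders['ship_days']:
   ship_days  refund customer    status  refund_times_ship_days
0          5      29    Quinn      paid                     145
1          1      13      Yui   shipped                      13
2          7      40      Kai   shipped                     280
3         13      90      Kai  returned                    1170
4          9      56      Kai      paid                     504
5         14      40      Yui  returned                     560
drop duplicate status (keep=last):
   ship_days  refund customer    status  refund_times_ship_days
2          7      40      Kai   shipped                     280
4          9      56      Kai      paid                     504
5         14      40      Yui  returned                     560

448.0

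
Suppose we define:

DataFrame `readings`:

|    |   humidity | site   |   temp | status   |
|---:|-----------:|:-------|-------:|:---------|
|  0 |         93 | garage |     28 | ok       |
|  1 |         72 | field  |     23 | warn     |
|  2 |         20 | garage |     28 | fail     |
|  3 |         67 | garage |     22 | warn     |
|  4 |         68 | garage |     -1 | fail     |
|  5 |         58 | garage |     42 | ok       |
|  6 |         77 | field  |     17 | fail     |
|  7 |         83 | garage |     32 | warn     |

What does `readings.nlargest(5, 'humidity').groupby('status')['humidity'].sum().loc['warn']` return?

155

take 5 rows with largest humidity:
   humidity    site  temp status
0        93  garage    28     ok
7        83  garage    32   warn
6        77   field    17   fail
1        72   field    23   warn
4        68  garage    -1   fail
group by status, sum of humidity:
status
fail    145
ok       93
warn    155
Name: humidity, dtype: int64
value at index 'warn' → 155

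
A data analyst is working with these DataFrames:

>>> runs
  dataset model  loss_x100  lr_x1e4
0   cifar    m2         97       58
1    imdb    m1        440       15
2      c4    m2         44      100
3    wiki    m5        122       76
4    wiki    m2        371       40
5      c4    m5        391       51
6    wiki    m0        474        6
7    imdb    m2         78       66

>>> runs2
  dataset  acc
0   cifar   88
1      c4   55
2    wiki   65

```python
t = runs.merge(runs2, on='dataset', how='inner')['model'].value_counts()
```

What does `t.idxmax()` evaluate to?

m2

merge on 'dataset' (how='inner') → 6 rows:
  dataset model  loss_x100  lr_x1e4  acc
0   cifar    m2         97       58   88
1      c4    m2         44      100   55
2    wiki    m5        122       76   65
3    wiki    m2        371       40   65
4      c4    m5        391       51   55
5    wiki    m0        474        6   65
value_counts of model:
model
m2    3
m5    2
m0    1
Name: count, dtype: int64
Taking the label with the largest value gives m2.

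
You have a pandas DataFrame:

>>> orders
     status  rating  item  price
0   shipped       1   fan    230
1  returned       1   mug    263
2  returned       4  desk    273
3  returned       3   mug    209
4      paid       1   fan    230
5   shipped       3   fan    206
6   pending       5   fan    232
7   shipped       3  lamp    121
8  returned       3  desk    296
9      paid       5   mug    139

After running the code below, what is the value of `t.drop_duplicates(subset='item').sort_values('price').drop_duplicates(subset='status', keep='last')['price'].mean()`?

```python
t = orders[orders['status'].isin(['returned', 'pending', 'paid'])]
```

filter rows where status in ['returned', 'pending', 'paid']:
     status  rating  item  price
1  returned       1   mug    263
2  returned       4  desk    273
3  returned       3   mug    209
4      paid       1   fan    230
6   pending       5   fan    232
8  returned       3  desk    296
9      paid       5   mug    139
drop duplicate item (keep=first):
     status  rating  item  price
1  returned       1   mug    263
2  returned       4  desk    273
4      paid       1   fan    230
sort by price:
     status  rating  item  price
4      paid       1   fan    230
1  returned       1   mug    263
2  returned       4  desk    273
drop duplicate status (keep=last):
     status  rating  item  price
4      paid       1   fan    230
2  returned       4  desk    273
Then the mean of column 'price': 251.5

251.5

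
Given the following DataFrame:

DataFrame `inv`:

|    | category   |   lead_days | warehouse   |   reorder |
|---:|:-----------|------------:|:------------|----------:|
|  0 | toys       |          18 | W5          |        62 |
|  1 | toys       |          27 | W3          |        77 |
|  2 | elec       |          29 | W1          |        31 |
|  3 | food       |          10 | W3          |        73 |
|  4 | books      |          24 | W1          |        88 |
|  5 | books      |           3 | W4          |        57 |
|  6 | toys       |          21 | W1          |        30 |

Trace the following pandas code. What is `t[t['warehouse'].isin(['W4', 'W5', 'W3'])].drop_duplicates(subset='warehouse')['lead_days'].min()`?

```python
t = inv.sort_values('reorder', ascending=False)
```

3

sort by reorder descending:
  category  lead_days warehouse  reorder
4    books         24        W1       88
1     toys         27        W3       77
3     food         10        W3       73
0     toys         18        W5       62
5    books          3        W4       57
2     elec         29        W1       31
6     toys         21        W1       30
filter rows where warehouse in ['W4', 'W5', 'W3']:
  category  lead_days warehouse  reorder
1     toys         27        W3       77
3     food         10        W3       73
0     toys         18        W5       62
5    books          3        W4       57
drop duplicate warehouse (keep=first):
  category  lead_days warehouse  reorder
1     toys         27        W3       77
0     toys         18        W5       62
5    books          3        W4       57
Reading off the min of column 'lead_days', we get 3.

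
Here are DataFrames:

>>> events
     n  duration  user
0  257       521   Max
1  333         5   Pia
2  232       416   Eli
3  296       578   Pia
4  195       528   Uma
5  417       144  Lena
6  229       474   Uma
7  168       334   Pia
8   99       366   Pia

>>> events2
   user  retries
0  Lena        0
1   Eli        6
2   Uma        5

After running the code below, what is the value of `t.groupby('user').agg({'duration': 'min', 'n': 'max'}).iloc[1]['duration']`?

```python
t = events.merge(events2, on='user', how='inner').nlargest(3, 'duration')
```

474

merge on 'user' (how='inner') → 4 rows:
     n  duration  user  retries
0  232       416   Eli        6
1  195       528   Uma        5
2  417       144  Lena        0
3  229       474   Uma        5
take 3 rows with largest duration:
     n  duration user  retries
1  195       528  Uma        5
3  229       474  Uma        5
0  232       416  Eli        6
group by user: min(duration), max(n):
      duration    n
user               
Eli        416  232
Uma        474  229
Taking the value at position 1, column 'duration' gives 474.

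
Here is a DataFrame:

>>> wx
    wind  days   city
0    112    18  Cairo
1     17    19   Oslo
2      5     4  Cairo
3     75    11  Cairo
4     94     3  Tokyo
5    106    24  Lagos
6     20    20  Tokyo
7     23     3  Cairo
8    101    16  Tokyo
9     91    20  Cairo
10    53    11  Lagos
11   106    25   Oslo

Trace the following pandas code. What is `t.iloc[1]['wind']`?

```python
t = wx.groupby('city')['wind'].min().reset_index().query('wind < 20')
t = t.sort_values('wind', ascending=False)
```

5

group by city, min of wind:
city
Cairo     5
Lagos    53
Oslo     17
Tokyo    20
Name: wind, dtype: int64
reset_index():
    city  wind
0  Cairo     5
1  Lagos    53
2   Oslo    17
3  Tokyo    20
filter rows where wind < 20:
    city  wind
0  Cairo     5
2   Oslo    17
sort by wind descending:
    city  wind
2   Oslo    17
0  Cairo     5
Taking the value at position 1, column 'wind' gives 5.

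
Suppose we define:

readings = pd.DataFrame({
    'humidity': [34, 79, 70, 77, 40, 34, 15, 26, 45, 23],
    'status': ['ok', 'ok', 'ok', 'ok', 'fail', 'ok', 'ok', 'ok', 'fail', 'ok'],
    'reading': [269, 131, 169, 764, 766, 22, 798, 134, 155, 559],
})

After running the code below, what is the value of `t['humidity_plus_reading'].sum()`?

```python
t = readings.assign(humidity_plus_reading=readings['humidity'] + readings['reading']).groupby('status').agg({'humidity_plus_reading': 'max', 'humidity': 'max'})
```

add column humidity_plus_reading = readings['humidity'] + readings['reading']:
   humidity status  reading  humidity_plus_reading
0        34     ok      269                    303
1        79     ok      131                    210
2        70     ok      169                    239
3        77     ok      764                    841
4        40   fail      766                    806
5        34     ok       22                     56
6        15     ok      798                    813
7        26     ok      134                    160
8        45   fail      155                    200
9        23     ok      559                    582
group by status: max(humidity_plus_reading), max(humidity):
        humidity_plus_reading  humidity
status                                 
fail                      806        45
ok                        841        79
Taking the sum of column 'humidity_plus_reading' gives 1647.

1647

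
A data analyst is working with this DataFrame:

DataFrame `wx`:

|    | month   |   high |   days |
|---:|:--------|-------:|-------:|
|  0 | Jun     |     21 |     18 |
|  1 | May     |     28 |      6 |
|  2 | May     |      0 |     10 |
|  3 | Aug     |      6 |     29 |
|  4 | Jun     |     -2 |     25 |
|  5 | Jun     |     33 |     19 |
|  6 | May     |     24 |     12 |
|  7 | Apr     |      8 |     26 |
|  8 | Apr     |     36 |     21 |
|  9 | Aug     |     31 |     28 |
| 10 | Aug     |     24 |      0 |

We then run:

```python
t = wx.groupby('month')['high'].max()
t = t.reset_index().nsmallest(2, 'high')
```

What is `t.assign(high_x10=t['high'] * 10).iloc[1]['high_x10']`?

310

group by month, max of high:
month
Apr    36
Aug    31
Jun    33
May    28
Name: high, dtype: int64
reset_index():
  month  high
0   Apr    36
1   Aug    31
2   Jun    33
3   May    28
take 2 rows with smallest high:
  month  high
3   May    28
1   Aug    31
add column high_x10 = t['high'] * 10:
  month  high  high_x10
3   May    28       280
1   Aug    31       310
Finally, value at position 1, column 'high_x10' = 310.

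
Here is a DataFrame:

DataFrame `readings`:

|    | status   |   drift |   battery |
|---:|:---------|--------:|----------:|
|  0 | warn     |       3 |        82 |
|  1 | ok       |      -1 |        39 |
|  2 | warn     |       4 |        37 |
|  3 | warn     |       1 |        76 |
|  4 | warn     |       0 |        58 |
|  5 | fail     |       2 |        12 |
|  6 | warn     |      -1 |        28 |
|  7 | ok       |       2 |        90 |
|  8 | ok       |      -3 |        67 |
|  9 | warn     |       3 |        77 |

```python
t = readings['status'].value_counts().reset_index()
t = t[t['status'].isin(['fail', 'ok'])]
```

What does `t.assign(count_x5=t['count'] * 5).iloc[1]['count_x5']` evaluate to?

5

value_counts of status:
status
warn    6
ok      3
fail    1
Name: count, dtype: int64
reset_index():
  status  count
0   warn      6
1     ok      3
2   fail      1
filter rows where status in ['fail', 'ok']:
  status  count
1     ok      3
2   fail      1
add column count_x5 = t['count'] * 5:
  status  count  count_x5
1     ok      3        15
2   fail      1         5
The value at position 1, column 'count_x5' is 5.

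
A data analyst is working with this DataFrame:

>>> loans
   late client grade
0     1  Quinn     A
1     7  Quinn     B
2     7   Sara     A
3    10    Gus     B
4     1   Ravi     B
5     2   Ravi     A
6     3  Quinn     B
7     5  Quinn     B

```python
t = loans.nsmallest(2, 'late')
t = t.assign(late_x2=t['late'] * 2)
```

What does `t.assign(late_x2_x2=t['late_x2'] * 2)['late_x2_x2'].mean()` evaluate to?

4.0

take 2 rows with smallest late:
   late client grade
0     1  Quinn     A
4     1   Ravi     B
add column late_x2 = t['late'] * 2:
   late client grade  late_x2
0     1  Quinn     A        2
4     1   Ravi     B        2
add column late_x2_x2 = t['late_x2'] * 2:
   late client grade  late_x2  late_x2_x2
0     1  Quinn     A        2           4
4     1   Ravi     B        2           4
So mean() = 4.0.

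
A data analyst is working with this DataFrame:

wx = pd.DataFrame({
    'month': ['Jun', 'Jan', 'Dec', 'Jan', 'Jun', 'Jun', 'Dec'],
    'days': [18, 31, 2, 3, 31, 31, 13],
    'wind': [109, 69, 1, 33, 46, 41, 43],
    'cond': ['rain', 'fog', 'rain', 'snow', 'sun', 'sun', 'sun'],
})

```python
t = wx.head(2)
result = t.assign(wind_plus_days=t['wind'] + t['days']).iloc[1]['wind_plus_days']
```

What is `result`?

100

take first 2 rows:
  month  days  wind  cond
0   Jun    18   109  rain
1   Jan    31    69   fog
add column wind_plus_days = t['wind'] + t['days']:
  month  days  wind  cond  wind_plus_days
0   Jun    18   109  rain             127
1   Jan    31    69   fog             100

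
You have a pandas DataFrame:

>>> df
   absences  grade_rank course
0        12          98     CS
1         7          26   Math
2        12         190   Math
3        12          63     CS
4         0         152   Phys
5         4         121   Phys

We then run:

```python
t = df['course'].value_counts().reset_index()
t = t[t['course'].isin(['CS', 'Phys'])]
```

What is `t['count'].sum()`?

value_counts of course:
course
CS      2
Math    2
Phys    2
Name: count, dtype: int64
reset_index():
  course  count
0     CS      2
1   Math      2
2   Phys      2
filter rows where course in ['CS', 'Phys']:
  course  count
0     CS      2
2   Phys      2
Reading off the sum of column 'count', we get 4.

4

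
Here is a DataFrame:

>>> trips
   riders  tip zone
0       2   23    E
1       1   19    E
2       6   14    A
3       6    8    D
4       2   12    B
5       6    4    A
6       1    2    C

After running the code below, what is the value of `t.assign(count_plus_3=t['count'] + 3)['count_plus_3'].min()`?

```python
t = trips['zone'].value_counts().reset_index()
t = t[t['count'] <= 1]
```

value_counts of zone:
zone
E    2
A    2
D    1
B    1
C    1
Name: count, dtype: int64
reset_index():
  zone  count
0    E      2
1    A      2
2    D      1
3    B      1
4    C      1
filter rows where count <= 1:
  zone  count
2    D      1
3    B      1
4    C      1
add column count_plus_3 = t['count'] + 3:
  zone  count  count_plus_3
2    D      1             4
3    B      1             4
4    C      1             4
Reading off the min of column 'count_plus_3', we get 4.

4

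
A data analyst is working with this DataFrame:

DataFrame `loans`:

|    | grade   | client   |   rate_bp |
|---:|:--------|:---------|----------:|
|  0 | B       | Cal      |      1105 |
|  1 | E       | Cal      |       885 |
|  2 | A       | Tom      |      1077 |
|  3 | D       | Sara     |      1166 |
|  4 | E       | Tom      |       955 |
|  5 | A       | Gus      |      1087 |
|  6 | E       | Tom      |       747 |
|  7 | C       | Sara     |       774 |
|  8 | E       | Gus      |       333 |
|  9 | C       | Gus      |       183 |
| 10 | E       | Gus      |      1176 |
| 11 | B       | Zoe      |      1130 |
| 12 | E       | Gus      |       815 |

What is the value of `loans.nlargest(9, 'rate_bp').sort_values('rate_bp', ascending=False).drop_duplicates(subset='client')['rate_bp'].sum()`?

5654

take 9 rows with largest rate_bp:
   grade client  rate_bp
10     E    Gus     1176
3      D   Sara     1166
11     B    Zoe     1130
0      B    Cal     1105
5      A    Gus     1087
2      A    Tom     1077
4      E    Tom      955
1      E    Cal      885
12     E    Gus      815
sort by rate_bp descending:
   grade client  rate_bp
10     E    Gus     1176
3      D   Sara     1166
11     B    Zoe     1130
0      B    Cal     1105
5      A    Gus     1087
2      A    Tom     1077
4      E    Tom      955
1      E    Cal      885
12     E    Gus      815
drop duplicate client (keep=first):
   grade client  rate_bp
10     E    Gus     1176
3      D   Sara     1166
11     B    Zoe     1130
0      B    Cal     1105
2      A    Tom     1077
The sum of column 'rate_bp' is 5654.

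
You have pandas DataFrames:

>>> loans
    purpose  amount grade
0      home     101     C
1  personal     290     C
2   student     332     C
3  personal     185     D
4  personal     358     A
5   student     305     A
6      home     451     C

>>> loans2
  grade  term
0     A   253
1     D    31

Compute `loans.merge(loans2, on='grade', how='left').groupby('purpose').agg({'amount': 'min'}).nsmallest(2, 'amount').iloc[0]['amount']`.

101

merge on 'grade' (how='left') → 7 rows:
    purpose  amount grade   term
0      home     101     C    NaN
1  personal     290     C    NaN
2   student     332     C    NaN
3  personal     185     D   31.0
4  personal     358     A  253.0
5   student     305     A  253.0
6      home     451     C    NaN
group by purpose, min of amount:
          amount
purpose         
home         101
personal     185
student      305
take 2 rows with smallest amount:
          amount
purpose         
home         101
personal     185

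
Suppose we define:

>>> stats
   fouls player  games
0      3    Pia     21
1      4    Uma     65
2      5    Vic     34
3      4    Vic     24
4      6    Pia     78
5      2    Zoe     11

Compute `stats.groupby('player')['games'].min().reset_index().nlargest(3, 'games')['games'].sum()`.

110

group by player, min of games:
player
Pia    21
Uma    65
Vic    24
Zoe    11
Name: games, dtype: int64
reset_index():
  player  games
0    Pia     21
1    Uma     65
2    Vic     24
3    Zoe     11
take 3 rows with largest games:
  player  games
1    Uma     65
2    Vic     24
0    Pia     21
Taking the sum of column 'games' gives 110.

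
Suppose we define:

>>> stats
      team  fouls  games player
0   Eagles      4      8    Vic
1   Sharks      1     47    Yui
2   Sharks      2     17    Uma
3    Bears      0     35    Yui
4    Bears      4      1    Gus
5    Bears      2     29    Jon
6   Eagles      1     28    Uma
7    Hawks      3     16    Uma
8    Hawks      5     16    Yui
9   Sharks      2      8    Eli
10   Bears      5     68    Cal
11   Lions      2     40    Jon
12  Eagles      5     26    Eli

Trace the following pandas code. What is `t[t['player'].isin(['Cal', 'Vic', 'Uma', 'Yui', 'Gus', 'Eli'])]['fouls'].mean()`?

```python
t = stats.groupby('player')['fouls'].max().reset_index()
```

4.33333333333

group by player, max of fouls:
player
Cal    5
Eli    5
Gus    4
Jon    2
Uma    3
Vic    4
Yui    5
Name: fouls, dtype: int64
reset_index():
  player  fouls
0    Cal      5
1    Eli      5
2    Gus      4
3    Jon      2
4    Uma      3
5    Vic      4
6    Yui      5
filter rows where player in ['Cal', 'Vic', 'Uma', 'Yui', 'Gus', 'Eli']:
  player  fouls
0    Cal      5
1    Eli      5
2    Gus      4
4    Uma      3
5    Vic      4
6    Yui      5
So mean() = 4.33333333333.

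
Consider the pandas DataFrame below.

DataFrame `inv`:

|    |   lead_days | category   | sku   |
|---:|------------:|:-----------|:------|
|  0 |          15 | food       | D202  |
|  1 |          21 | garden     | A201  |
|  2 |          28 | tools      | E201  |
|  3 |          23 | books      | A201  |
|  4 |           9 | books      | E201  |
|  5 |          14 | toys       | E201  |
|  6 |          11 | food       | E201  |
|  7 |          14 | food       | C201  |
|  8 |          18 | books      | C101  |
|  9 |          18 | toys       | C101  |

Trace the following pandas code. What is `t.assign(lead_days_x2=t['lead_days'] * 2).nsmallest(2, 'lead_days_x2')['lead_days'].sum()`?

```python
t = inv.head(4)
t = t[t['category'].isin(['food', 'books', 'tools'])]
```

38

take first 4 rows:
   lead_days category   sku
0         15     food  D202
1         21   garden  A201
2         28    tools  E201
3         23    books  A201
filter rows where category in ['food', 'books', 'tools']:
   lead_days category   sku
0         15     food  D202
2         28    tools  E201
3         23    books  A201
add column lead_days_x2 = t['lead_days'] * 2:
   lead_days category   sku  lead_days_x2
0         15     food  D202            30
2         28    tools  E201            56
3         23    books  A201            46
take 2 rows with smallest lead_days_x2:
   lead_days category   sku  lead_days_x2
0         15     food  D202            30
3         23    books  A201            46
Hence 38.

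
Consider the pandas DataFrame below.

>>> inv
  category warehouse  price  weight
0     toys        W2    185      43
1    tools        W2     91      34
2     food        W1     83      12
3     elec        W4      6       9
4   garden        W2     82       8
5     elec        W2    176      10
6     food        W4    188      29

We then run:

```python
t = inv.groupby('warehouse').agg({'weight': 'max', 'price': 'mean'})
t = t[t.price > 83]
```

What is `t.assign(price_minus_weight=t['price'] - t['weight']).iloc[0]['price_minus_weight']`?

group by warehouse: max(weight), mean(price):
           weight  price
warehouse               
W1             12   83.0
W2             43  133.5
W4             29   97.0
filter rows where price > 83:
           weight  price
warehouse               
W2             43  133.5
W4             29   97.0
add column price_minus_weight = t['price'] - t['weight']:
           weight  price  price_minus_weight
warehouse                                   
W2             43  133.5                90.5
W4             29   97.0                68.0
So iloc[0]['price_minus_weight'] = 90.5.

90.5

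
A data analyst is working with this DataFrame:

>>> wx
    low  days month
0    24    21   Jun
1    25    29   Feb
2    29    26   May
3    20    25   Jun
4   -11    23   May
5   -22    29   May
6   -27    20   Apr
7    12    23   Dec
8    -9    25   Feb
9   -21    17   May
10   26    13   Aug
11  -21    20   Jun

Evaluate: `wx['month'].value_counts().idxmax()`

value_counts of month:
month
May    4
Jun    3
Feb    2
Apr    1
Dec    1
Aug    1
Name: count, dtype: int64

May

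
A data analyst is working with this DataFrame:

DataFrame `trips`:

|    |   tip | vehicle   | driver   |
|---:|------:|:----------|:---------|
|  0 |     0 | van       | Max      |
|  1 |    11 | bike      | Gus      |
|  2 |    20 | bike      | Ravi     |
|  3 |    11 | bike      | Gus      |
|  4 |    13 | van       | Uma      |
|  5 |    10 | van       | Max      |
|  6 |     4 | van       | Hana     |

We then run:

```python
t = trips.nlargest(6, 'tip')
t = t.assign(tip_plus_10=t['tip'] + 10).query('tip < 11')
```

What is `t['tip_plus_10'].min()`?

take 6 rows with largest tip:
   tip vehicle driver
2   20    bike   Ravi
4   13     van    Uma
1   11    bike    Gus
3   11    bike    Gus
5   10     van    Max
6    4     van   Hana
add column tip_plus_10 = t['tip'] + 10:
   tip vehicle driver  tip_plus_10
2   20    bike   Ravi           30
4   13     van    Uma           23
1   11    bike    Gus           21
3   11    bike    Gus           21
5   10     van    Max           20
6    4     van   Hana           14
filter rows where tip < 11:
   tip vehicle driver  tip_plus_10
5   10     van    Max           20
6    4     van   Hana           14
The min of column 'tip_plus_10' is 14.

14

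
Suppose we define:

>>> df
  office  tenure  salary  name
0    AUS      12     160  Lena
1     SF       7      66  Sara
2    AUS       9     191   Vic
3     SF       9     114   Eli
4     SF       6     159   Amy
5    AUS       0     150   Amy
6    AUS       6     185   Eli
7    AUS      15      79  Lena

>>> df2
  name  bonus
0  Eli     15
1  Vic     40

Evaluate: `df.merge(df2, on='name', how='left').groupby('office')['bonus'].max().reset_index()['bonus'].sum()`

55.0

merge on 'name' (how='left') → 8 rows:
  office  tenure  salary  name  bonus
0    AUS      12     160  Lena    NaN
1     SF       7      66  Sara    NaN
2    AUS       9     191   Vic   40.0
3     SF       9     114   Eli   15.0
4     SF       6     159   Amy    NaN
5    AUS       0     150   Amy    NaN
6    AUS       6     185   Eli   15.0
7    AUS      15      79  Lena    NaN
group by office, max of bonus:
office
AUS    40.0
SF     15.0
Name: bonus, dtype: float64
reset_index():
  office  bonus
0    AUS   40.0
1     SF   15.0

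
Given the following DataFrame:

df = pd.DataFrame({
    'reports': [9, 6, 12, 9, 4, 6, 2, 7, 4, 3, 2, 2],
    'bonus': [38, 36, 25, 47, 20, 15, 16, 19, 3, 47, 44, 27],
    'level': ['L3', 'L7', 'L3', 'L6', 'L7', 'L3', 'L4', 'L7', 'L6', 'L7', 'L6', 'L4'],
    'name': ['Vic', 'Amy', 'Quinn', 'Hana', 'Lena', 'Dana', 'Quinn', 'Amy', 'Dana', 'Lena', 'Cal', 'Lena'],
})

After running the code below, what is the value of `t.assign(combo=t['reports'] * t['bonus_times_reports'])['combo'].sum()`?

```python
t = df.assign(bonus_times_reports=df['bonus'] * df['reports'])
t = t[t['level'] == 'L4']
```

172

add column bonus_times_reports = df['bonus'] * df['reports']:
    reports  bonus level   name  bonus_times_reports
0         9     38    L3    Vic                  342
1         6     36    L7    Amy                  216
2        12     25    L3  Quinn                  300
3         9     47    L6   Hana                  423
4         4     20    L7   Lena                   80
5         6     15    L3   Dana                   90
6         2     16    L4  Quinn                   32
7         7     19    L7    Amy                  133
8         4      3    L6   Dana                   12
9         3     47    L7   Lena                  141
10        2     44    L6    Cal                   88
11        2     27    L4   Lena                   54
filter rows where level == 'L4':
    reports  bonus level   name  bonus_times_reports
6         2     16    L4  Quinn                   32
11        2     27    L4   Lena                   54
add column combo = t['reports'] * t['bonus_times_reports']:
    reports  bonus level   name  bonus_times_reports  combo
6         2     16    L4  Quinn                   32     64
11        2     27    L4   Lena                   54    108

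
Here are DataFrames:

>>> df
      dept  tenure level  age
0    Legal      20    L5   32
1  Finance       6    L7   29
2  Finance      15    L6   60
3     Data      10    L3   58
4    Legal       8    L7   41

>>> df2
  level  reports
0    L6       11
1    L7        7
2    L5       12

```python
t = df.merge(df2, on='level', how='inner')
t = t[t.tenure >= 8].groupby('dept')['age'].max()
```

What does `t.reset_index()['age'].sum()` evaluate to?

101

merge on 'level' (how='inner') → 4 rows:
      dept  tenure level  age  reports
0    Legal      20    L5   32       12
1  Finance       6    L7   29        7
2  Finance      15    L6   60       11
3    Legal       8    L7   41        7
filter rows where tenure >= 8:
      dept  tenure level  age  reports
0    Legal      20    L5   32       12
2  Finance      15    L6   60       11
3    Legal       8    L7   41        7
group by dept, max of age:
dept
Finance    60
Legal      41
Name: age, dtype: int64
reset_index():
      dept  age
0  Finance   60
1    Legal   41
Reading off the sum of column 'age', we get 101.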